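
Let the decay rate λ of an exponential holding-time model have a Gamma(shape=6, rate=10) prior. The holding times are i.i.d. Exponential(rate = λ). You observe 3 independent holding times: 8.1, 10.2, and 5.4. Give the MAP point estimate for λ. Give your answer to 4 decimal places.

λ̂_MAP = 0.2374

The Exponential(rate=λ) likelihood is ∝ λ^n e^(−λΣtᵢ). Here n = 3 and Σtᵢ = 8.1 + 10.2 + 5.4 = 23.7.
Posterior ∝ λ^5e^(−10λ) · λ^3e^(−23.7λ) = λ^8e^(−33.7λ), i.e. Gamma(9, 33.7).
Mode = (a−1)/b = 8/33.7 ≈ 0.2374.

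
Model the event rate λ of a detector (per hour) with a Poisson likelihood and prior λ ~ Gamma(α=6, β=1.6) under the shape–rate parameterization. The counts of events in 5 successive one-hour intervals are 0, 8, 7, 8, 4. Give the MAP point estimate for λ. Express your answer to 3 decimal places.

Σxᵢ = 0+8+7+8+4 = 27, with n = 5.
Posterior ∝ λ^5e^(−1.6λ) · λ^27e^(−5λ) = λ^32e^(−6.6λ), i.e. Gamma(shape=33, rate=6.6).
The mode of a Gamma(a, b) with a ≥ 1 (shape–rate) is (a−1)/b = 32/6.6 ≈ 4.848.

λ̂_MAP = 4.848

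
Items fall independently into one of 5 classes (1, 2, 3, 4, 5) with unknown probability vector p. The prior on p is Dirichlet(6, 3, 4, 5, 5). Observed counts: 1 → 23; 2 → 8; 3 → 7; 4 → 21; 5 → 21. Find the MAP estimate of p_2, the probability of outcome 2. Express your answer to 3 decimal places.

The posterior is Dirichlet(αᵢ + nᵢ) = Dirichlet(29, 11, 11, 26, 26).
For a Dirichlet(a₁,…,a_K) with all aᵢ > 1, the mode has j-th component (aⱼ − 1)/(Σaᵢ − K).
Here Σaᵢ = 103 and K = 5, so p_2 = (11 − 1)/(103 − 5) = 10/98 ≈ 0.102.

MAP estimate: 0.102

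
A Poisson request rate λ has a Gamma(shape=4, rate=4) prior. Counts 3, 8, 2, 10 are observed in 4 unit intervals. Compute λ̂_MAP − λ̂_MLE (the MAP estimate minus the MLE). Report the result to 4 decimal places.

Σxᵢ = 23. Posterior is Gamma(27, 8); MAP = (27−1)/8 = 26/8 ≈ 3.25000.
MLE = x̄ = 23/4 ≈ 5.75000.
Difference = 26/8 − 23/4 = -5/2 ≈ -2.5000.

MAP − MLE = -2.5000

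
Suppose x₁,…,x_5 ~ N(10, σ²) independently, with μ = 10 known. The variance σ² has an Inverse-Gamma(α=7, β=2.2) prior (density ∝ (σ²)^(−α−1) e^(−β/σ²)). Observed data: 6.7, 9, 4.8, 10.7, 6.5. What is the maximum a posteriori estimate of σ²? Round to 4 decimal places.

σ̂²_MAP = 2.6700

Sum of squared deviations about the known mean: SS = (6.7−10)² + (9−10)² + (4.8−10)² + (10.7−10)² + (6.5−10)² = 51.67.
The Normal likelihood contributes (σ²)^(−n/2) exp(−SS/(2σ²)), so the posterior is Inverse-Gamma(α + n/2, β + SS/2) = Inverse-Gamma(9.5, 28.035).
The mode of Inverse-Gamma(a, b) is b/(a+1) = 28.035/10.5 ≈ 2.6700.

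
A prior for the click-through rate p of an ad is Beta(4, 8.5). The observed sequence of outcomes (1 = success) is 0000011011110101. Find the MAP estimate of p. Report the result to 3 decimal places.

Prior: Beta(4, 8.5).
Data: 8 successes in 16 trials (from the sequence). The binomial likelihood contributes p^8(1−p)^8, so the posterior is Beta(4+8, 8.5+8) = Beta(12, 16.5).
For Beta(a, b) with a, b > 1 the mode is (a−1)/(a+b−2) = 11/26.5 ≈ 0.415.

p̂_MAP = 0.415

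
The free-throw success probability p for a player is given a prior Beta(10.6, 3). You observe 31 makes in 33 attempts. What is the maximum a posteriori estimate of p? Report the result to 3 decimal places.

p̂_MAP = 0.910

Prior: Beta(10.6, 3).
Data: 31 successes in 33 trials. The binomial likelihood contributes p^31(1−p)^2, so the posterior is Beta(10.6+31, 3+2) = Beta(41.6, 5).
For Beta(a, b) with a, b > 1 the mode is (a−1)/(a+b−2) = 40.6/44.6 ≈ 0.910.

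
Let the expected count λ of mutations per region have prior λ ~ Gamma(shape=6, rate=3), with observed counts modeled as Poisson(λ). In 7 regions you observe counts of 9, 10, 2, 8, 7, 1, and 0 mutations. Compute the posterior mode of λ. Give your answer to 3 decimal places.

λ̂_MAP = 4.200

Σxᵢ = 9+10+2+8+7+1+0 = 37, with n = 7.
Posterior ∝ λ^5e^(−3λ) · λ^37e^(−7λ) = λ^42e^(−10λ), i.e. Gamma(shape=43, rate=10).
The mode of a Gamma(a, b) with a ≥ 1 (shape–rate) is (a−1)/b = 42/10 ≈ 4.200.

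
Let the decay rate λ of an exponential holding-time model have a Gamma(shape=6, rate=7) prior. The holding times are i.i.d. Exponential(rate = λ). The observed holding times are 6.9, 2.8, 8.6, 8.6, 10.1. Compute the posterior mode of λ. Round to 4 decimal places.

λ̂_MAP = 0.2273

The Exponential(rate=λ) likelihood is ∝ λ^n e^(−λΣtᵢ). Here n = 5 and Σtᵢ = 6.9 + 2.8 + 8.6 + 8.6 + 10.1 = 37.
Posterior ∝ λ^5e^(−7λ) · λ^5e^(−37λ) = λ^10e^(−44λ), i.e. Gamma(11, 44).
Mode = (a−1)/b = 10/44 ≈ 0.2273.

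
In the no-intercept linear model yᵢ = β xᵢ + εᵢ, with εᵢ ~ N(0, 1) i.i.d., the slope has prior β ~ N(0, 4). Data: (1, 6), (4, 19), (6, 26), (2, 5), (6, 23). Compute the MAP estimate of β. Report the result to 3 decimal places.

log p(β | y) = −Σ(yᵢ − βxᵢ)²/(2·1) − β²/(2·4) + const.
Setting the derivative to zero: Σxᵢ(yᵢ − βxᵢ)/1 − β/4 = 0, so β = Σxᵢyᵢ / (Σxᵢ² + σ²/τ²).
Σxᵢyᵢ = 1·6 + 4·19 + 6·26 + 2·5 + 6·23 = 386; Σxᵢ² = 93; σ²/τ² = 0.25.
β̂_MAP = 386 / (93 + 0.25) = 386/93.25 ≈ 4.139.

β̂_MAP = 4.139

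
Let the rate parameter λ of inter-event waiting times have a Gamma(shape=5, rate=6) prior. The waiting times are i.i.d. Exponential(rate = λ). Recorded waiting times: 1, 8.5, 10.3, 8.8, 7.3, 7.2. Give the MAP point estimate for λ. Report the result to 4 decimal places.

The Exponential(rate=λ) likelihood is ∝ λ^n e^(−λΣtᵢ). Here n = 6 and Σtᵢ = 1 + 8.5 + 10.3 + 8.8 + 7.3 + 7.2 = 43.1.
Posterior ∝ λ^4e^(−6λ) · λ^6e^(−43.1λ) = λ^10e^(−49.1λ), i.e. Gamma(11, 49.1).
Mode = (a−1)/b = 10/49.1 ≈ 0.2037.

λ̂_MAP = 0.2037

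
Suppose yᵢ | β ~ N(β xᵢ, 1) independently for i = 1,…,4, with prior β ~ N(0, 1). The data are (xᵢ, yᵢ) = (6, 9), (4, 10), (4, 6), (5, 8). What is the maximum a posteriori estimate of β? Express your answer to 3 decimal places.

log p(β | y) = −Σ(yᵢ − βxᵢ)²/(2·1) − β²/(2·1) + const.
Setting the derivative to zero: Σxᵢ(yᵢ − βxᵢ)/1 − β/1 = 0, so β = Σxᵢyᵢ / (Σxᵢ² + σ²/τ²).
Σxᵢyᵢ = 6·9 + 4·10 + 4·6 + 5·8 = 158; Σxᵢ² = 93; σ²/τ² = 1.
β̂_MAP = 158 / (93 + 1) = 158/94 ≈ 1.681.

β̂_MAP = 1.681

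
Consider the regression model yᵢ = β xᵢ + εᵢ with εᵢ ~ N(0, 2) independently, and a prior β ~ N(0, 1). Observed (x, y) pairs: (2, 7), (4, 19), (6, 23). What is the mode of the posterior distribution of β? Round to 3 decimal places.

β̂_MAP = 3.931

log p(β | y) = −Σ(yᵢ − βxᵢ)²/(2·2) − β²/(2·1) + const.
Setting the derivative to zero: Σxᵢ(yᵢ − βxᵢ)/2 − β/1 = 0, so β = Σxᵢyᵢ / (Σxᵢ² + σ²/τ²).
Σxᵢyᵢ = 2·7 + 4·19 + 6·23 = 228; Σxᵢ² = 56; σ²/τ² = 2.
β̂_MAP = 228 / (56 + 2) = 228/58 ≈ 3.931.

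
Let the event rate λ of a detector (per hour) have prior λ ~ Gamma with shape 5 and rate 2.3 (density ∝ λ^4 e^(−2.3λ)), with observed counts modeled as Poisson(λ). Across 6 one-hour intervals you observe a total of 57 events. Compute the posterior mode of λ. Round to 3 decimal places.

Σxᵢ = 57, n = 6.
Posterior ∝ λ^4e^(−2.3λ) · λ^57e^(−6λ) = λ^61e^(−8.3λ), i.e. Gamma(shape=62, rate=8.3).
The mode of a Gamma(a, b) with a ≥ 1 (shape–rate) is (a−1)/b = 61/8.3 ≈ 7.349.

λ̂_MAP = 7.349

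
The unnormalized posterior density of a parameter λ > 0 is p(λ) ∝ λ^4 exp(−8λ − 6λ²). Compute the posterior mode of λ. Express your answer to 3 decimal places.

λ̂_MAP = 0.333

ℓ'(λ) = 4/λ − 8 − 12λ. Setting this to zero and multiplying by λ: 12λ² + 8λ − 4 = 0.
λ = (−8 + √(8² + 4·12·4)) / (2·12) = (−8 + √256) / 24 = (−8 + 16)/24 = 1/3.
ℓ''(λ) = −4/λ² − 12 < 0, confirming a maximum.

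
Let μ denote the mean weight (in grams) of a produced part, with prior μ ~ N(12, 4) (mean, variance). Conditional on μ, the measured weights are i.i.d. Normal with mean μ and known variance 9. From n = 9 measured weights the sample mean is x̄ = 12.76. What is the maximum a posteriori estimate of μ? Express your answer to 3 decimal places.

μ̂_MAP = 12.608

n = 9, x̄ = 12.76.
For a Normal prior and Normal likelihood with known variance, the posterior is Normal; its mode equals its mean, the precision-weighted average.
Prior precision 1/σ₀² = 1/4 = 0.25; data precision n/σ² = 9/9 = 1.
μ̂ = (0.25·12 + 1·12.76) / (0.25 + 1) = 15.76/1.25 = 12.608.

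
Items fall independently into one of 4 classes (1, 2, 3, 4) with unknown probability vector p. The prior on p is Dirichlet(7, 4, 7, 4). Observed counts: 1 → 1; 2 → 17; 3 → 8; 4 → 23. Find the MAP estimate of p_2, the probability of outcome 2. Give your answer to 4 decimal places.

The posterior is Dirichlet(αᵢ + nᵢ) = Dirichlet(8, 21, 15, 27).
For a Dirichlet(a₁,…,a_K) with all aᵢ > 1, the mode has j-th component (aⱼ − 1)/(Σaᵢ − K).
Here Σaᵢ = 71 and K = 4, so p_2 = (21 − 1)/(71 − 4) = 20/67 ≈ 0.2985.

MAP estimate: 0.2985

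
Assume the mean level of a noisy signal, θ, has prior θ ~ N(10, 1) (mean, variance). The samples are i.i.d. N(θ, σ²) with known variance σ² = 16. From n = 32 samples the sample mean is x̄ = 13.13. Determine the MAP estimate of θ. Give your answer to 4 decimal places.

θ̂_MAP = 12.0867

n = 32, x̄ = 13.13.
For a Normal prior and Normal likelihood with known variance, the posterior is Normal; its mode equals its mean, the precision-weighted average.
Prior precision 1/σ₀² = 1/1 = 1; data precision n/σ² = 32/16 = 2.
θ̂ = (1·10 + 2·13.13) / (1 + 2) = 36.26/3 = 1813/150 ≈ 12.0867.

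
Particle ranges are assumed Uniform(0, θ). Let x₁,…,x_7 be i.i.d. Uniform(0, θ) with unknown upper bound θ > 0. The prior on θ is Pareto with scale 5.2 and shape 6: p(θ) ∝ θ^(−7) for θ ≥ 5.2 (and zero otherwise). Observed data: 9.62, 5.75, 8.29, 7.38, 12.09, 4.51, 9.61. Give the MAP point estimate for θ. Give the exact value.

The Uniform(0, θ) likelihood is θ^(−n) for θ ≥ max(xᵢ), zero otherwise. Here max(xᵢ) = 12.09.
Posterior ∝ θ^(−7) · θ^(−7) = θ^(−14) on θ ≥ max(5.2, 12.09) = 12.09.
This density is strictly decreasing in θ, so the posterior mode lies at the lower boundary of the support.

θ̂_MAP = 12.09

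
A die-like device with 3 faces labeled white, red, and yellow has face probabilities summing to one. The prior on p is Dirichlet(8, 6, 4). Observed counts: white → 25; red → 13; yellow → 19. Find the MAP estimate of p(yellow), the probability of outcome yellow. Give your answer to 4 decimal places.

MAP estimate of p(yellow) = 0.3056

The posterior is Dirichlet(αᵢ + nᵢ) = Dirichlet(33, 19, 23).
For a Dirichlet(a₁,…,a_K) with all aᵢ > 1, the mode has j-th component (aⱼ − 1)/(Σaᵢ − K).
Here Σaᵢ = 75 and K = 3, so p(yellow) = (23 − 1)/(75 − 3) = 22/72 ≈ 0.3056.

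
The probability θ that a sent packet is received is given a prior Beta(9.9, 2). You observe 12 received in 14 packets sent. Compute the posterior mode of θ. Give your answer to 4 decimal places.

Prior: Beta(9.9, 2).
Data: 12 successes in 14 trials. The binomial likelihood contributes θ^12(1−θ)^2, so the posterior is Beta(9.9+12, 2+2) = Beta(21.9, 4).
For Beta(a, b) with a, b > 1 the mode is (a−1)/(a+b−2) = 20.9/23.9 ≈ 0.8745.

θ̂_MAP = 0.8745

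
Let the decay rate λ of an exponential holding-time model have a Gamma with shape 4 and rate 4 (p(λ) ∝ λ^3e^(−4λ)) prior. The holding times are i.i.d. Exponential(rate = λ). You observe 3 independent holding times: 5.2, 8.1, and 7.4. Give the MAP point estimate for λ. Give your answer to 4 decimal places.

The Exponential(rate=λ) likelihood is ∝ λ^n e^(−λΣtᵢ). Here n = 3 and Σtᵢ = 5.2 + 8.1 + 7.4 = 20.7.
Posterior ∝ λ^3e^(−4λ) · λ^3e^(−20.7λ) = λ^6e^(−24.7λ), i.e. Gamma(7, 24.7).
Mode = (a−1)/b = 6/24.7 ≈ 0.2429.

λ̂_MAP = 0.2429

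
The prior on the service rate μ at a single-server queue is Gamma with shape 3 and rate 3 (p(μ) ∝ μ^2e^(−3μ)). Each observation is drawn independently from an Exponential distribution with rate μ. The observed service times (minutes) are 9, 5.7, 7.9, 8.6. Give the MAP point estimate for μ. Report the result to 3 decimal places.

μ̂_MAP = 0.175

The Exponential(rate=μ) likelihood is ∝ μ^n e^(−μΣtᵢ). Here n = 4 and Σtᵢ = 9 + 5.7 + 7.9 + 8.6 = 31.2.
Posterior ∝ μ^2e^(−3μ) · μ^4e^(−31.2μ) = μ^6e^(−34.2μ), i.e. Gamma(7, 34.2).
Mode = (a−1)/b = 6/34.2 ≈ 0.175.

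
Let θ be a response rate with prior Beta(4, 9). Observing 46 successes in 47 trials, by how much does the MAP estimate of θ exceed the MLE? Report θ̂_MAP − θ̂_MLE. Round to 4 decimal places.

MAP − MLE = -0.1339

Posterior is Beta(50, 10); MAP = (50−1)/(60−2) = 49/58 ≈ 0.84483.
MLE ignores the prior: θ̂_MLE = k/n = 46/47 ≈ 0.97872.
Difference = 49/58 − 46/47 = -365/2726 ≈ -0.1339.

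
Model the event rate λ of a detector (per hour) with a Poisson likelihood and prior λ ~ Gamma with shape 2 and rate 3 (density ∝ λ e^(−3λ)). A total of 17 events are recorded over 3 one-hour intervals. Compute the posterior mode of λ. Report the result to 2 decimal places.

λ̂_MAP = 3.00

Σxᵢ = 17, n = 3.
Posterior ∝ λe^(−3λ) · λ^17e^(−3λ) = λ^18e^(−6λ), i.e. Gamma(shape=19, rate=6).
The mode of a Gamma(a, b) with a ≥ 1 (shape–rate) is (a−1)/b = 18/6 ≈ 3.00.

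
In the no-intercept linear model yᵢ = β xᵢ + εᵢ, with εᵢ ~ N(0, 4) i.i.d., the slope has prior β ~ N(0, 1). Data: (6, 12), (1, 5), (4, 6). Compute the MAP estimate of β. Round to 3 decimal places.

log p(β | y) = −Σ(yᵢ − βxᵢ)²/(2·4) − β²/(2·1) + const.
Setting the derivative to zero: Σxᵢ(yᵢ − βxᵢ)/4 − β/1 = 0, so β = Σxᵢyᵢ / (Σxᵢ² + σ²/τ²).
Σxᵢyᵢ = 6·12 + 1·5 + 4·6 = 101; Σxᵢ² = 53; σ²/τ² = 4.
β̂_MAP = 101 / (53 + 4) = 101/57 ≈ 1.772.

β̂_MAP = 1.772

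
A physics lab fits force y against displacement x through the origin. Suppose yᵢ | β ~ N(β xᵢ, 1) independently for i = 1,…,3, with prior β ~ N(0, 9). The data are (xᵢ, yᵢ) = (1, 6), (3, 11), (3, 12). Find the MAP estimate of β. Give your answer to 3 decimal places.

β̂_MAP = 3.924

log p(β | y) = −Σ(yᵢ − βxᵢ)²/(2·1) − β²/(2·9) + const.
Setting the derivative to zero: Σxᵢ(yᵢ − βxᵢ)/1 − β/9 = 0, so β = Σxᵢyᵢ / (Σxᵢ² + σ²/τ²).
Σxᵢyᵢ = 1·6 + 3·11 + 3·12 = 75; Σxᵢ² = 19; σ²/τ² = 1/9.
β̂_MAP = 75 / (19 + 1/9) = 75/(172/9) = 675/172 ≈ 3.924.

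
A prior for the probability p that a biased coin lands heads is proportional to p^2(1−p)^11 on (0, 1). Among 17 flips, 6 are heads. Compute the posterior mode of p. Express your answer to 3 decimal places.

p̂_MAP = 0.267

The prior density ∝ p^2(1−p)^11 is the kernel of Beta(3, 12).
Data: 6 successes in 17 trials. The binomial likelihood contributes p^6(1−p)^11, so the posterior is Beta(3+6, 12+11) = Beta(9, 23).
For Beta(a, b) with a, b > 1 the mode is (a−1)/(a+b−2) = 8/30 ≈ 0.267.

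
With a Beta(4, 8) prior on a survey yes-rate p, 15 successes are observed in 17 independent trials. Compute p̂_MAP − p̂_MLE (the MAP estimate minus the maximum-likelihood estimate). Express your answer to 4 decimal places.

Posterior is Beta(19, 10); MAP = (19−1)/(29−2) = 18/27 ≈ 0.66667.
MLE ignores the prior: p̂_MLE = k/n = 15/17 ≈ 0.88235.
Difference = 18/27 − 15/17 = -11/51 ≈ -0.2157.

MAP − MLE = -0.2157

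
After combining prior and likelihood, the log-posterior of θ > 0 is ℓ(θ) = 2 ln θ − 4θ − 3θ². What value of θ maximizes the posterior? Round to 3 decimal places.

θ̂_MAP = 0.333

ℓ'(θ) = 2/θ − 4 − 6θ. Setting this to zero and multiplying by θ: 6θ² + 4θ − 2 = 0.
θ = (−4 + √(4² + 4·6·2)) / (2·6) = (−4 + √64) / 12 = (−4 + 8)/12 = 1/3.
ℓ''(θ) = −2/θ² − 6 < 0, confirming a maximum.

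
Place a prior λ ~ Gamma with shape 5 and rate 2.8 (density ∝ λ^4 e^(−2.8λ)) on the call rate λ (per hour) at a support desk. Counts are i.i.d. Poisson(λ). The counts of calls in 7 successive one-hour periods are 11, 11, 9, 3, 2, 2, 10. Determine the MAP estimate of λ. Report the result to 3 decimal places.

Σxᵢ = 11+11+9+3+2+2+10 = 48, with n = 7.
Posterior ∝ λ^4e^(−2.8λ) · λ^48e^(−7λ) = λ^52e^(−9.8λ), i.e. Gamma(shape=53, rate=9.8).
The mode of a Gamma(a, b) with a ≥ 1 (shape–rate) is (a−1)/b = 52/9.8 ≈ 5.306.

λ̂_MAP = 5.306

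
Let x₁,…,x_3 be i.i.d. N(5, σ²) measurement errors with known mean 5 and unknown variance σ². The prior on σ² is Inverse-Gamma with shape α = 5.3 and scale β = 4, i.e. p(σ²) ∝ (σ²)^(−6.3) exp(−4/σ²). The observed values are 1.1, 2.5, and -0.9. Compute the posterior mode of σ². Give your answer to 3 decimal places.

σ̂²_MAP = 4.120

Sum of squared deviations about the known mean: SS = (1.1−5)² + (2.5−5)² + (-0.9−5)² = 56.27.
The Normal likelihood contributes (σ²)^(−n/2) exp(−SS/(2σ²)), so the posterior is Inverse-Gamma(α + n/2, β + SS/2) = Inverse-Gamma(6.8, 32.135).
The mode of Inverse-Gamma(a, b) is b/(a+1) = 32.135/7.8 ≈ 4.120.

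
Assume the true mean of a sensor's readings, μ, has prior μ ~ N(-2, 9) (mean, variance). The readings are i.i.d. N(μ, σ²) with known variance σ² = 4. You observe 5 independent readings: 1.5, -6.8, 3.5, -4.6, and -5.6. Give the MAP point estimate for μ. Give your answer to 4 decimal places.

μ̂_MAP = -2.3673

n = 5; x̄ = (1.5 + (-6.8) + 3.5 + (-4.6) + (-5.6))/5 = -12/5 = -2.4.
For a Normal prior and Normal likelihood with known variance, the posterior is Normal; its mode equals its mean, the precision-weighted average.
Prior precision 1/σ₀² = 1/9; data precision n/σ² = 5/4 = 1.25.
μ̂ = ((1/9)·(-2) + 1.25·(-2.4)) / (1/9 + 1.25) = (-29/9)/(49/36) = -116/49 ≈ -2.3673.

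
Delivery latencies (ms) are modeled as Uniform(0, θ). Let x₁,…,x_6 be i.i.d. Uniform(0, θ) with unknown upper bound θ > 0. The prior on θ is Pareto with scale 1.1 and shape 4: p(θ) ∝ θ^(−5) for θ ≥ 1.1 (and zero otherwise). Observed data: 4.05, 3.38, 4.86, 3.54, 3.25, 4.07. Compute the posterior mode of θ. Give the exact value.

θ̂_MAP = 4.86

The Uniform(0, θ) likelihood is θ^(−n) for θ ≥ max(xᵢ), zero otherwise. Here max(xᵢ) = 4.86.
Posterior ∝ θ^(−5) · θ^(−6) = θ^(−11) on θ ≥ max(1.1, 4.86) = 4.86.
This density is strictly decreasing in θ, so the posterior mode lies at the lower boundary of the support.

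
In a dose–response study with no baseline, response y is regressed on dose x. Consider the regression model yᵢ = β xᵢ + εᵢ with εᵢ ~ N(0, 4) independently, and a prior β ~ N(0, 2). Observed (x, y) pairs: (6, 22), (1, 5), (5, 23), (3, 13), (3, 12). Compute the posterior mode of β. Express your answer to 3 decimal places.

β̂_MAP = 3.988

log p(β | y) = −Σ(yᵢ − βxᵢ)²/(2·4) − β²/(2·2) + const.
Setting the derivative to zero: Σxᵢ(yᵢ − βxᵢ)/4 − β/2 = 0, so β = Σxᵢyᵢ / (Σxᵢ² + σ²/τ²).
Σxᵢyᵢ = 6·22 + 1·5 + 5·23 + 3·13 + 3·12 = 327; Σxᵢ² = 80; σ²/τ² = 2.
β̂_MAP = 327 / (80 + 2) = 327/82 ≈ 3.988.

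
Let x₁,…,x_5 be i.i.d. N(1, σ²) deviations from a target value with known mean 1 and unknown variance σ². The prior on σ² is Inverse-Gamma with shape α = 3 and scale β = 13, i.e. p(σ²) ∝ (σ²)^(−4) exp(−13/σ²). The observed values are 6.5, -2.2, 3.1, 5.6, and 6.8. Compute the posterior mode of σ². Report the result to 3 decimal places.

Sum of squared deviations about the known mean: SS = (6.5−1)² + (-2.2−1)² + (3.1−1)² + (5.6−1)² + (6.8−1)² = 99.7.
The Normal likelihood contributes (σ²)^(−n/2) exp(−SS/(2σ²)), so the posterior is Inverse-Gamma(α + n/2, β + SS/2) = Inverse-Gamma(5.5, 62.85).
The mode of Inverse-Gamma(a, b) is b/(a+1) = 62.85/6.5 ≈ 9.669.

σ̂²_MAP = 9.669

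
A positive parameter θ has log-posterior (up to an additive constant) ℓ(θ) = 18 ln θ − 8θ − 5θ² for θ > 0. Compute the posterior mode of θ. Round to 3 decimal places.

ℓ'(θ) = 18/θ − 8 − 10θ. Setting this to zero and multiplying by θ: 10θ² + 8θ − 18 = 0.
θ = (−8 + √(8² + 4·10·18)) / (2·10) = (−8 + √784) / 20 = (−8 + 28)/20 = 1.
ℓ''(θ) = −18/θ² − 10 < 0, confirming a maximum.

θ̂_MAP = 1.000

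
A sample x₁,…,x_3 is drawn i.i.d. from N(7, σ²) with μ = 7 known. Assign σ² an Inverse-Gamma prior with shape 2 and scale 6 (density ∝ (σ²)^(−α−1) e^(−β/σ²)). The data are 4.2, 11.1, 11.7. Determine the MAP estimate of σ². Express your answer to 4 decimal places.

σ̂²_MAP = 6.5267

Sum of squared deviations about the known mean: SS = (4.2−7)² + (11.1−7)² + (11.7−7)² = 46.74.
The Normal likelihood contributes (σ²)^(−n/2) exp(−SS/(2σ²)), so the posterior is Inverse-Gamma(α + n/2, β + SS/2) = Inverse-Gamma(3.5, 29.37).
The mode of Inverse-Gamma(a, b) is b/(a+1) = 29.37/4.5 ≈ 6.5267.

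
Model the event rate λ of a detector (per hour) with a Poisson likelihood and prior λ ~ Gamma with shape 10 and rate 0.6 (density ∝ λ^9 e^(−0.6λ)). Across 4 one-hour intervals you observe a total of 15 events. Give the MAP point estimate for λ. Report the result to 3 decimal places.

λ̂_MAP = 5.217

Σxᵢ = 15, n = 4.
Posterior ∝ λ^9e^(−0.6λ) · λ^15e^(−4λ) = λ^24e^(−4.6λ), i.e. Gamma(shape=25, rate=4.6).
The mode of a Gamma(a, b) with a ≥ 1 (shape–rate) is (a−1)/b = 24/4.6 ≈ 5.217.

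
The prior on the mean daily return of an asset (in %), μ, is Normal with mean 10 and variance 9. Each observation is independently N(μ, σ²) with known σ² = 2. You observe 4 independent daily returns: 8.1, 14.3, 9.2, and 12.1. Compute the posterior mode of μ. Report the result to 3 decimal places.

n = 4; x̄ = (8.1 + 14.3 + 9.2 + 12.1)/4 = 43.7/4 = 10.925.
For a Normal prior and Normal likelihood with known variance, the posterior is Normal; its mode equals its mean, the precision-weighted average.
Prior precision 1/σ₀² = 1/9; data precision n/σ² = 4/2 = 2.
μ̂ = ((1/9)·10 + 2·10.925) / (1/9 + 2) = (4133/180)/(19/9) = 4133/380 ≈ 10.876.

μ̂_MAP = 10.876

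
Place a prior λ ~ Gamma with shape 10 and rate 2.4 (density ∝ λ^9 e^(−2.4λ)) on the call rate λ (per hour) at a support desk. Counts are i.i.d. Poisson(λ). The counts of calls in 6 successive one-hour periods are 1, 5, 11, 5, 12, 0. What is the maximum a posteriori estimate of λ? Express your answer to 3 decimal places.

λ̂_MAP = 5.119

Σxᵢ = 1+5+11+5+12+0 = 34, with n = 6.
Posterior ∝ λ^9e^(−2.4λ) · λ^34e^(−6λ) = λ^43e^(−8.4λ), i.e. Gamma(shape=44, rate=8.4).
The mode of a Gamma(a, b) with a ≥ 1 (shape–rate) is (a−1)/b = 43/8.4 ≈ 5.119.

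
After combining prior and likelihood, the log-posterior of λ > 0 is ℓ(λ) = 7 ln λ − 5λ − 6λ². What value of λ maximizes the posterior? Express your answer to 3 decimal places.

ℓ'(λ) = 7/λ − 5 − 12λ. Setting this to zero and multiplying by λ: 12λ² + 5λ − 7 = 0.
λ = (−5 + √(5² + 4·12·7)) / (2·12) = (−5 + √361) / 24 = (−5 + 19)/24 = 7/12.
ℓ''(λ) = −7/λ² − 12 < 0, confirming a maximum.

λ̂_MAP = 0.583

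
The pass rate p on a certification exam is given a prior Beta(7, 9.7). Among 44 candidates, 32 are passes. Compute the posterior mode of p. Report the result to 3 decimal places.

Prior: Beta(7, 9.7).
Data: 32 successes in 44 trials. The binomial likelihood contributes p^32(1−p)^12, so the posterior is Beta(7+32, 9.7+12) = Beta(39, 21.7).
For Beta(a, b) with a, b > 1 the mode is (a−1)/(a+b−2) = 38/58.7 ≈ 0.647.

p̂_MAP = 0.647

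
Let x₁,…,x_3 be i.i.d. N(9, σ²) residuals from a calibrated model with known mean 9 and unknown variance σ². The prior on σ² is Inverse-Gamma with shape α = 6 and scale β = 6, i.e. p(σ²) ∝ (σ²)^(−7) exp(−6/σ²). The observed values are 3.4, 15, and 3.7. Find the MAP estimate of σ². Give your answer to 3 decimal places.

σ̂²_MAP = 6.321

Sum of squared deviations about the known mean: SS = (3.4−9)² + (15−9)² + (3.7−9)² = 95.45.
The Normal likelihood contributes (σ²)^(−n/2) exp(−SS/(2σ²)), so the posterior is Inverse-Gamma(α + n/2, β + SS/2) = Inverse-Gamma(7.5, 53.725).
The mode of Inverse-Gamma(a, b) is b/(a+1) = 53.725/8.5 ≈ 6.321.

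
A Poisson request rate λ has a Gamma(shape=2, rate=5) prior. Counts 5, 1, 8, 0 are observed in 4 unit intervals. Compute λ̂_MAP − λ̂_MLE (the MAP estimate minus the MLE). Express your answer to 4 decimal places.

Σxᵢ = 14. Posterior is Gamma(16, 9); MAP = (16−1)/9 = 15/9 ≈ 1.66667.
MLE = x̄ = 14/4 ≈ 3.50000.
Difference = 15/9 − 14/4 = -11/6 ≈ -1.8333.

MAP − MLE = -1.8333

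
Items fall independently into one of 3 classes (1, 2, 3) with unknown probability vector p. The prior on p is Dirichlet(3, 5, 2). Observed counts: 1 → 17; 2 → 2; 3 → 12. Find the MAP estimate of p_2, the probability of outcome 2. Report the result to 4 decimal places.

MAP estimate: 0.1579

The posterior is Dirichlet(αᵢ + nᵢ) = Dirichlet(20, 7, 14).
For a Dirichlet(a₁,…,a_K) with all aᵢ > 1, the mode has j-th component (aⱼ − 1)/(Σaᵢ − K).
Here Σaᵢ = 41 and K = 3, so p_2 = (7 − 1)/(41 − 3) = 6/38 ≈ 0.1579.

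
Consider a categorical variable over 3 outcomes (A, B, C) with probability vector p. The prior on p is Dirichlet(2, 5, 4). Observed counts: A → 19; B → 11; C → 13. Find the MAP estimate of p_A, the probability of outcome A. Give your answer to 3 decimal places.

MAP estimate of p_A = 0.392

The posterior is Dirichlet(αᵢ + nᵢ) = Dirichlet(21, 16, 17).
For a Dirichlet(a₁,…,a_K) with all aᵢ > 1, the mode has j-th component (aⱼ − 1)/(Σaᵢ − K).
Here Σaᵢ = 54 and K = 3, so p_A = (21 − 1)/(54 − 3) = 20/51 ≈ 0.392.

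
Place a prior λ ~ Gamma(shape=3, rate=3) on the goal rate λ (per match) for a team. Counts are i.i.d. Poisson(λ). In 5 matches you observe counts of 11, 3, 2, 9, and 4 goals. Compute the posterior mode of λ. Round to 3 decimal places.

λ̂_MAP = 3.875

Σxᵢ = 11+3+2+9+4 = 29, with n = 5.
Posterior ∝ λ^2e^(−3λ) · λ^29e^(−5λ) = λ^31e^(−8λ), i.e. Gamma(shape=32, rate=8).
The mode of a Gamma(a, b) with a ≥ 1 (shape–rate) is (a−1)/b = 31/8 ≈ 3.875.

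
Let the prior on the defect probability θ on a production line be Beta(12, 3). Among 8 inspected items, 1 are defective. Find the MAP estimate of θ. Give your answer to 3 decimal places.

θ̂_MAP = 0.571

Prior: Beta(12, 3).
Data: 1 success in 8 trials. The binomial likelihood contributes θ(1−θ)^7, so the posterior is Beta(12+1, 3+7) = Beta(13, 10).
For Beta(a, b) with a, b > 1 the mode is (a−1)/(a+b−2) = 12/21 ≈ 0.571.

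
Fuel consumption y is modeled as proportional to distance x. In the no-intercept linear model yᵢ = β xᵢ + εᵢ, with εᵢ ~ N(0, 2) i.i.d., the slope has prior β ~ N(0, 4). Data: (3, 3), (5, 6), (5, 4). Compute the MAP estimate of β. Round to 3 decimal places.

log p(β | y) = −Σ(yᵢ − βxᵢ)²/(2·2) − β²/(2·4) + const.
Setting the derivative to zero: Σxᵢ(yᵢ − βxᵢ)/2 − β/4 = 0, so β = Σxᵢyᵢ / (Σxᵢ² + σ²/τ²).
Σxᵢyᵢ = 3·3 + 5·6 + 5·4 = 59; Σxᵢ² = 59; σ²/τ² = 0.5.
β̂_MAP = 59 / (59 + 0.5) = 59/59.5 ≈ 0.992.

β̂_MAP = 0.992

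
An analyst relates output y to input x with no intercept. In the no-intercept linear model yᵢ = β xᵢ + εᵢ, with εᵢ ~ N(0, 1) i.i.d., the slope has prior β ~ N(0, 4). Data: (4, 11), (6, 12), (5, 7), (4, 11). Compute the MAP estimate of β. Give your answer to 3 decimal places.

log p(β | y) = −Σ(yᵢ − βxᵢ)²/(2·1) − β²/(2·4) + const.
Setting the derivative to zero: Σxᵢ(yᵢ − βxᵢ)/1 − β/4 = 0, so β = Σxᵢyᵢ / (Σxᵢ² + σ²/τ²).
Σxᵢyᵢ = 4·11 + 6·12 + 5·7 + 4·11 = 195; Σxᵢ² = 93; σ²/τ² = 0.25.
β̂_MAP = 195 / (93 + 0.25) = 195/93.25 ≈ 2.091.

β̂_MAP = 2.091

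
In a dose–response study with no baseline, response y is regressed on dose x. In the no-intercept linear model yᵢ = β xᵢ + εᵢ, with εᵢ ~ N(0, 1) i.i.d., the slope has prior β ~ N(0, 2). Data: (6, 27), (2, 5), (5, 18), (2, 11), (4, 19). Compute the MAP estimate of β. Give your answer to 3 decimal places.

β̂_MAP = 4.211

log p(β | y) = −Σ(yᵢ − βxᵢ)²/(2·1) − β²/(2·2) + const.
Setting the derivative to zero: Σxᵢ(yᵢ − βxᵢ)/1 − β/2 = 0, so β = Σxᵢyᵢ / (Σxᵢ² + σ²/τ²).
Σxᵢyᵢ = 6·27 + 2·5 + 5·18 + 2·11 + 4·19 = 360; Σxᵢ² = 85; σ²/τ² = 0.5.
β̂_MAP = 360 / (85 + 0.5) = 360/85.5 ≈ 4.211.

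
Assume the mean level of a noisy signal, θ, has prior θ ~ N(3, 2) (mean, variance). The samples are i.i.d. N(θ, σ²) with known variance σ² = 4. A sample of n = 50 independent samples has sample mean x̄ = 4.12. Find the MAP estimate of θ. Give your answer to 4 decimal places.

θ̂_MAP = 4.0769

n = 50, x̄ = 4.12.
For a Normal prior and Normal likelihood with known variance, the posterior is Normal; its mode equals its mean, the precision-weighted average.
Prior precision 1/σ₀² = 1/2 = 0.5; data precision n/σ² = 50/4 = 12.5.
θ̂ = (0.5·3 + 12.5·4.12) / (0.5 + 12.5) = 53/13 ≈ 4.0769.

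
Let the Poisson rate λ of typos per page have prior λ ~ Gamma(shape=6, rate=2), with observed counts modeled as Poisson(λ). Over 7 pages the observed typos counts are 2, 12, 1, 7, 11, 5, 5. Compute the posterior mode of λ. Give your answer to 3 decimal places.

λ̂_MAP = 5.333

Σxᵢ = 2+12+1+7+11+5+5 = 43, with n = 7.
Posterior ∝ λ^5e^(−2λ) · λ^43e^(−7λ) = λ^48e^(−9λ), i.e. Gamma(shape=49, rate=9).
The mode of a Gamma(a, b) with a ≥ 1 (shape–rate) is (a−1)/b = 48/9 ≈ 5.333.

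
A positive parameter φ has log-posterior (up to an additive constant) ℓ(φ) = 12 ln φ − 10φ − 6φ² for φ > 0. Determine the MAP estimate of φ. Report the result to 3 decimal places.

φ̂_MAP = 0.667

ℓ'(φ) = 12/φ − 10 − 12φ. Setting this to zero and multiplying by φ: 12φ² + 10φ − 12 = 0.
φ = (−10 + √(10² + 4·12·12)) / (2·12) = (−10 + √676) / 24 = (−10 + 26)/24 = 2/3.
ℓ''(φ) = −12/φ² − 12 < 0, confirming a maximum.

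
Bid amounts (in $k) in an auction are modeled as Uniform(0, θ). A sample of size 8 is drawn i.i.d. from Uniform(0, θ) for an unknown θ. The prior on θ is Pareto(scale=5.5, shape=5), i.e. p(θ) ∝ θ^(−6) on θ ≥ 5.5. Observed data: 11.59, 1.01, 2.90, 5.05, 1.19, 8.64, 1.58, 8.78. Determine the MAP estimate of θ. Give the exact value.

θ̂_MAP = 11.59

The Uniform(0, θ) likelihood is θ^(−n) for θ ≥ max(xᵢ), zero otherwise. Here max(xᵢ) = 11.59.
Posterior ∝ θ^(−6) · θ^(−8) = θ^(−14) on θ ≥ max(5.5, 11.59) = 11.59.
This density is strictly decreasing in θ, so the posterior mode lies at the lower boundary of the support.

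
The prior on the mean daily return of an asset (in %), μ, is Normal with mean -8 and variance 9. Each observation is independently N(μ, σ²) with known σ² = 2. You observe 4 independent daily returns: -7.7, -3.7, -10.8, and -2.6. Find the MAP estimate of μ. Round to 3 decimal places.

n = 4; x̄ = ((-7.7) + (-3.7) + (-10.8) + (-2.6))/4 = -24.8/4 = -6.2.
For a Normal prior and Normal likelihood with known variance, the posterior is Normal; its mode equals its mean, the precision-weighted average.
Prior precision 1/σ₀² = 1/9; data precision n/σ² = 4/2 = 2.
μ̂ = ((1/9)·(-8) + 2·(-6.2)) / (1/9 + 2) = (-598/45)/(19/9) = -598/95 ≈ -6.295.

μ̂_MAP = -6.295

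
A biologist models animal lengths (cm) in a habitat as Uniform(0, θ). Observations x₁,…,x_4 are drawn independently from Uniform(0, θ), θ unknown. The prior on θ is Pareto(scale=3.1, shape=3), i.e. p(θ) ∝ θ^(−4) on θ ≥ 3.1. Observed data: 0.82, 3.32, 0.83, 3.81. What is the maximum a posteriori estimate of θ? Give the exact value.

The Uniform(0, θ) likelihood is θ^(−n) for θ ≥ max(xᵢ), zero otherwise. Here max(xᵢ) = 3.81.
Posterior ∝ θ^(−4) · θ^(−4) = θ^(−8) on θ ≥ max(3.1, 3.81) = 3.81.
This density is strictly decreasing in θ, so the posterior mode lies at the lower boundary of the support.

θ̂_MAP = 3.81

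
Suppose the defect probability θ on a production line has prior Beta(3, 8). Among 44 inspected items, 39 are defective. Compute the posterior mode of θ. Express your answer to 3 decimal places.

θ̂_MAP = 0.774

Prior: Beta(3, 8).
Data: 39 successes in 44 trials. The binomial likelihood contributes θ^39(1−θ)^5, so the posterior is Beta(3+39, 8+5) = Beta(42, 13).
For Beta(a, b) with a, b > 1 the mode is (a−1)/(a+b−2) = 41/53 ≈ 0.774.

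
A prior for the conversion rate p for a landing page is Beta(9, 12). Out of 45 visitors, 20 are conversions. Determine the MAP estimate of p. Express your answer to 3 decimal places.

p̂_MAP = 0.438

Prior: Beta(9, 12).
Data: 20 successes in 45 trials. The binomial likelihood contributes p^20(1−p)^25, so the posterior is Beta(9+20, 12+25) = Beta(29, 37).
For Beta(a, b) with a, b > 1 the mode is (a−1)/(a+b−2) = 28/64 ≈ 0.438.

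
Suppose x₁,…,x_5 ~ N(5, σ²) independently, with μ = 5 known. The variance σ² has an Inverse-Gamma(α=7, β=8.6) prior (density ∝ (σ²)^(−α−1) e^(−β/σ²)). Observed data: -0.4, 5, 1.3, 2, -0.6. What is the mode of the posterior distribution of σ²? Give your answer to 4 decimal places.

Sum of squared deviations about the known mean: SS = (-0.4−5)² + (5−5)² + (1.3−5)² + (2−5)² + (-0.6−5)² = 83.21.
The Normal likelihood contributes (σ²)^(−n/2) exp(−SS/(2σ²)), so the posterior is Inverse-Gamma(α + n/2, β + SS/2) = Inverse-Gamma(9.5, 50.205).
The mode of Inverse-Gamma(a, b) is b/(a+1) = 50.205/10.5 ≈ 4.7814.

σ̂²_MAP = 4.7814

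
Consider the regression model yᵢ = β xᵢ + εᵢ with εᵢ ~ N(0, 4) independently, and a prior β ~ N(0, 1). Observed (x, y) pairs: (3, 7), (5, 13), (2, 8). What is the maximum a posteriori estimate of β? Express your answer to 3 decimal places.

β̂_MAP = 2.429

log p(β | y) = −Σ(yᵢ − βxᵢ)²/(2·4) − β²/(2·1) + const.
Setting the derivative to zero: Σxᵢ(yᵢ − βxᵢ)/4 − β/1 = 0, so β = Σxᵢyᵢ / (Σxᵢ² + σ²/τ²).
Σxᵢyᵢ = 3·7 + 5·13 + 2·8 = 102; Σxᵢ² = 38; σ²/τ² = 4.
β̂_MAP = 102 / (38 + 4) = 102/42 ≈ 2.429.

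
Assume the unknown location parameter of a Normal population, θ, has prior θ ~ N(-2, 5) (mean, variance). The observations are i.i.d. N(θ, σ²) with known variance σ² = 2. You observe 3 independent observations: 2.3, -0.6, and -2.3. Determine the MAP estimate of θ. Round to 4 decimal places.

θ̂_MAP = -0.4118

n = 3; x̄ = (2.3 + (-0.6) + (-2.3))/3 = -0.6/3 = -0.2.
For a Normal prior and Normal likelihood with known variance, the posterior is Normal; its mode equals its mean, the precision-weighted average.
Prior precision 1/σ₀² = 1/5 = 0.2; data precision n/σ² = 3/2 = 1.5.
θ̂ = (0.2·(-2) + 1.5·(-0.2)) / (0.2 + 1.5) = (-0.7)/1.7 = -7/17 ≈ -0.4118.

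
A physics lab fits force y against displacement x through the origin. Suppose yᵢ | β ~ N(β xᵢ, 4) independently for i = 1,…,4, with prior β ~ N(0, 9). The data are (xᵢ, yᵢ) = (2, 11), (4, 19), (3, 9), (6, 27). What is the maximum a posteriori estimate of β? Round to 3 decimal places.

β̂_MAP = 4.385

log p(β | y) = −Σ(yᵢ − βxᵢ)²/(2·4) − β²/(2·9) + const.
Setting the derivative to zero: Σxᵢ(yᵢ − βxᵢ)/4 − β/9 = 0, so β = Σxᵢyᵢ / (Σxᵢ² + σ²/τ²).
Σxᵢyᵢ = 2·11 + 4·19 + 3·9 + 6·27 = 287; Σxᵢ² = 65; σ²/τ² = 4/9.
β̂_MAP = 287 / (65 + 4/9) = 287/(589/9) = 2583/589 ≈ 4.385.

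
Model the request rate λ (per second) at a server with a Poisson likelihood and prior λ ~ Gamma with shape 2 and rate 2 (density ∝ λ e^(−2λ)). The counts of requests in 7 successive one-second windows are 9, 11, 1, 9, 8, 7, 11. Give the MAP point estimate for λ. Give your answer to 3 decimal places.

Σxᵢ = 9+11+1+9+8+7+11 = 56, with n = 7.
Posterior ∝ λe^(−2λ) · λ^56e^(−7λ) = λ^57e^(−9λ), i.e. Gamma(shape=58, rate=9).
The mode of a Gamma(a, b) with a ≥ 1 (shape–rate) is (a−1)/b = 57/9 ≈ 6.333.

λ̂_MAP = 6.333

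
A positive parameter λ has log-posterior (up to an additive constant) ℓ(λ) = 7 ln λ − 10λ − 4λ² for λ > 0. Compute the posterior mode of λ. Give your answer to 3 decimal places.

ℓ'(λ) = 7/λ − 10 − 8λ. Setting this to zero and multiplying by λ: 8λ² + 10λ − 7 = 0.
λ = (−10 + √(10² + 4·8·7)) / (2·8) = (−10 + √324) / 16 = (−10 + 18)/16 = 1/2.
ℓ''(λ) = −7/λ² − 8 < 0, confirming a maximum.

λ̂_MAP = 0.500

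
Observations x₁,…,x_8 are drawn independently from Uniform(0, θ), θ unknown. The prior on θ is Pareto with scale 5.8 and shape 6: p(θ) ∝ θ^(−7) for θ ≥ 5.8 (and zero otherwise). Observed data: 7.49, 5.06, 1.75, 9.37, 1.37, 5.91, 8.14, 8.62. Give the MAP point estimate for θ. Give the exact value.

The Uniform(0, θ) likelihood is θ^(−n) for θ ≥ max(xᵢ), zero otherwise. Here max(xᵢ) = 9.37.
Posterior ∝ θ^(−7) · θ^(−8) = θ^(−15) on θ ≥ max(5.8, 9.37) = 9.37.
This density is strictly decreasing in θ, so the posterior mode lies at the lower boundary of the support.

θ̂_MAP = 9.37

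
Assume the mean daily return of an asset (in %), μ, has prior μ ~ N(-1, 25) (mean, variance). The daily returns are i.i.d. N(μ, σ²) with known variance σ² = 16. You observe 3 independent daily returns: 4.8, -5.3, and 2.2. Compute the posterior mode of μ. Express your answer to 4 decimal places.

μ̂_MAP = 0.2912

n = 3; x̄ = (4.8 + (-5.3) + 2.2)/3 = 1.7/3 = 17/30 ≈ 0.5667.
For a Normal prior and Normal likelihood with known variance, the posterior is Normal; its mode equals its mean, the precision-weighted average.
Prior precision 1/σ₀² = 1/25 = 0.04; data precision n/σ² = 3/16 = 0.1875.
μ̂ = (0.04·(-1) + 0.1875·(17/30)) / (0.04 + 0.1875) = 0.06625/0.2275 = 53/182 ≈ 0.2912.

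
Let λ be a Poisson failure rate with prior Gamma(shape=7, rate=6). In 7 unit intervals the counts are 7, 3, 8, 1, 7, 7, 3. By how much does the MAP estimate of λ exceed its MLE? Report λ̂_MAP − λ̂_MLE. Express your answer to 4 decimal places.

Σxᵢ = 36. Posterior is Gamma(43, 13); MAP = (43−1)/13 = 42/13 ≈ 3.23077.
MLE = x̄ = 36/7 ≈ 5.14286.
Difference = 42/13 − 36/7 = -174/91 ≈ -1.9121.

MAP − MLE = -1.9121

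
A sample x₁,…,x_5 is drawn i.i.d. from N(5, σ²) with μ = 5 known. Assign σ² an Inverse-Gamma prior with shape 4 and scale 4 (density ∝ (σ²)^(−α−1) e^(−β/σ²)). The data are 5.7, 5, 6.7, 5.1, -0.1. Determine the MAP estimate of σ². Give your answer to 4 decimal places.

σ̂²_MAP = 2.4933

Sum of squared deviations about the known mean: SS = (5.7−5)² + (5−5)² + (6.7−5)² + (5.1−5)² + (-0.1−5)² = 29.4.
The Normal likelihood contributes (σ²)^(−n/2) exp(−SS/(2σ²)), so the posterior is Inverse-Gamma(α + n/2, β + SS/2) = Inverse-Gamma(6.5, 18.7).
The mode of Inverse-Gamma(a, b) is b/(a+1) = 18.7/7.5 ≈ 2.4933.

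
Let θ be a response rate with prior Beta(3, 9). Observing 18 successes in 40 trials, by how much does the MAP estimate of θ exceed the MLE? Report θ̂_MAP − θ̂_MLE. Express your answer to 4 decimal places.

Posterior is Beta(21, 31); MAP = (21−1)/(52−2) = 20/50 ≈ 0.40000.
MLE ignores the prior: θ̂_MLE = k/n = 18/40 ≈ 0.45000.
Difference = 20/50 − 18/40 = -1/20 ≈ -0.0500.

MAP − MLE = -0.0500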